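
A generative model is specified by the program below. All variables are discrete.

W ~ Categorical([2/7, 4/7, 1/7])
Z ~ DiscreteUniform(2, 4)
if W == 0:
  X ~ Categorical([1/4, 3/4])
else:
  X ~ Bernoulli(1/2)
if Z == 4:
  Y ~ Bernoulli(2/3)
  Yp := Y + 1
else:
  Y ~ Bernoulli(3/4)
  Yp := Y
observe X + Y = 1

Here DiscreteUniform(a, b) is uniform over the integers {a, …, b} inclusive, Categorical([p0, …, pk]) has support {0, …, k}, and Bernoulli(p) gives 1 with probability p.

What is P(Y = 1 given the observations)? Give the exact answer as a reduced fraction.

P(Y = 1 | obs) = 39/59

Enumerate traces; 18 have nonzero weight after conditioning:
  (W=0, Z=2, X=0, Y=1) weight 1/56
  (W=0, Z=2, X=1, Y=0) weight 1/56
  (W=0, Z=3, X=0, Y=1) weight 1/56
  (W=0, Z=3, X=1, Y=0) weight 1/56
  (W=0, Z=4, X=0, Y=1) weight 1/63
  (W=0, Z=4, X=1, Y=0) weight 1/42
  (W=1, Z=2, X=0, Y=1) weight 1/14
  (W=1, Z=2, X=1, Y=0) weight 1/42
  … 10 more
Group by Y:
  weight(Y=0) = 10/63
  weight(Y=1) = 13/42
Total weight = 10/63 + 13/42 = 59/126
P(Y=0 | obs) = 10/63 / 59/126 = 20/59
P(Y=1 | obs) = 13/42 / 59/126 = 39/59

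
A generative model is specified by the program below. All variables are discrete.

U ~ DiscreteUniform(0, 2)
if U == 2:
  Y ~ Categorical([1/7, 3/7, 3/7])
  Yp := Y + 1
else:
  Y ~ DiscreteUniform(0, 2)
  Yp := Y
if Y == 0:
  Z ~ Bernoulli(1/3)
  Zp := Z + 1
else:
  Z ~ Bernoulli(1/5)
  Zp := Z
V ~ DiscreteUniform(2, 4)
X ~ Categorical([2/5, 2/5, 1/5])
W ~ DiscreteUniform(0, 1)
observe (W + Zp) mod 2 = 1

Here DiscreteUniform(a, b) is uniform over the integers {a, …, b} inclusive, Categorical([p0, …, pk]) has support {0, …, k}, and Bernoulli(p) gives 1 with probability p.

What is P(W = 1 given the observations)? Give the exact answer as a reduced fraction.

Enumerate traces; 162 have nonzero weight after conditioning:
  (U=0, Y=0, Z=0, V=2, X=0, W=0) weight 2/405
  (U=0, Y=0, Z=0, V=2, X=1, W=0) weight 2/405
  (U=0, Y=0, Z=0, V=2, X=2, W=0) weight 1/405
  (U=0, Y=0, Z=0, V=3, X=0, W=0) weight 2/405
  (U=0, Y=0, Z=0, V=3, X=1, W=0) weight 2/405
  (U=0, Y=0, Z=0, V=3, X=2, W=0) weight 1/405
  (U=0, Y=0, Z=0, V=4, X=0, W=0) weight 2/405
  (U=0, Y=0, Z=0, V=4, X=1, W=0) weight 2/405
  (U=0, Y=0, Z=1, V=2, X=0, W=1) weight 1/405
  … 153 more
Group by W:
  weight(W=0) = 22/135
  weight(W=1) = 91/270
Total weight = 22/135 + 91/270 = 1/2
P(W=0 | obs) = 22/135 / 1/2 = 44/135
P(W=1 | obs) = 91/270 / 1/2 = 91/135

P(W = 1 | obs) = 91/135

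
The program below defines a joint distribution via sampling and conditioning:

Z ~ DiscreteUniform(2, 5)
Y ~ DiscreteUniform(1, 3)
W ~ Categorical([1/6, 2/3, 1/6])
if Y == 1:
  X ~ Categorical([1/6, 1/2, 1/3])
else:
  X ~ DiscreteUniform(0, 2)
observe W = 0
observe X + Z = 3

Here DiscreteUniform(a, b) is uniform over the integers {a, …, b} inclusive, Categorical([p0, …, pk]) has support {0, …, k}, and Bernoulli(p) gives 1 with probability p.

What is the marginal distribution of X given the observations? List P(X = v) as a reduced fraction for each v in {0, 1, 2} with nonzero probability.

Enumerate traces; 6 have nonzero weight after conditioning:
  (Z=2, Y=1, W=0, X=1) weight 1/144
  (Z=2, Y=2, W=0, X=1) weight 1/216
  (Z=2, Y=3, W=0, X=1) weight 1/216
  (Z=3, Y=1, W=0, X=0) weight 1/432
  (Z=3, Y=2, W=0, X=0) weight 1/216
  (Z=3, Y=3, W=0, X=0) weight 1/216
Group by X:
  weight(X=0) = 5/432
  weight(X=1) = 7/432
Total weight = 5/432 + 7/432 = 1/36
P(X=0 | obs) = 5/432 / 1/36 = 5/12
P(X=1 | obs) = 7/432 / 1/36 = 7/12

P(X=0) = 5/12, P(X=1) = 7/12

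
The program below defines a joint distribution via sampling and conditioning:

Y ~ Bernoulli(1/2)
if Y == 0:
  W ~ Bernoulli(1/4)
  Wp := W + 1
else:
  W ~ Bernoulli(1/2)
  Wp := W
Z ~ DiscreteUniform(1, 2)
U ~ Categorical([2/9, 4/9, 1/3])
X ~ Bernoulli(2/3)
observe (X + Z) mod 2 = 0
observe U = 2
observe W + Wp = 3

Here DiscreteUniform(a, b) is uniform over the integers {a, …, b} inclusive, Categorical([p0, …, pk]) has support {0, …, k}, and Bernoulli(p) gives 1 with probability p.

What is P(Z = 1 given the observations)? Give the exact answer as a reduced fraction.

Enumerate traces; 2 have nonzero weight after conditioning:
  (Y=0, W=1, Z=1, U=2, X=1) weight 1/72
  (Y=0, W=1, Z=2, U=2, X=0) weight 1/144
Group by Z:
  weight(Z=1) = 1/72
  weight(Z=2) = 1/144
Total weight = 1/72 + 1/144 = 1/48
P(Z=1 | obs) = 1/72 / 1/48 = 2/3
P(Z=2 | obs) = 1/144 / 1/48 = 1/3

P(Z = 1 | obs) = 2/3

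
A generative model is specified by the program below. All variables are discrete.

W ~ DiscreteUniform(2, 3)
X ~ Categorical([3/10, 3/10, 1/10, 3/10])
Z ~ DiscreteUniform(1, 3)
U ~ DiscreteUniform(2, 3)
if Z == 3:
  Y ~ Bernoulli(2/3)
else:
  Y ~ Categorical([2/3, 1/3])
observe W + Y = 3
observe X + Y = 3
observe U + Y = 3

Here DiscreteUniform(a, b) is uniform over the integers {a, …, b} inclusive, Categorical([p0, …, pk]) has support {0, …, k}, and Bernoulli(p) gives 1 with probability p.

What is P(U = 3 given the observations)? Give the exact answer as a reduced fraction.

Enumerate traces; 6 have nonzero weight after conditioning:
  (W=2, X=2, Z=1, U=2, Y=1) weight 1/360
  (W=2, X=2, Z=2, U=2, Y=1) weight 1/360
  (W=2, X=2, Z=3, U=2, Y=1) weight 1/180
  (W=3, X=3, Z=1, U=3, Y=0) weight 1/60
  (W=3, X=3, Z=2, U=3, Y=0) weight 1/60
  (W=3, X=3, Z=3, U=3, Y=0) weight 1/120
Group by U:
  weight(U=2) = 1/90
  weight(U=3) = 1/24
Total weight = 1/90 + 1/24 = 19/360
P(U=2 | obs) = 1/90 / 19/360 = 4/19
P(U=3 | obs) = 1/24 / 19/360 = 15/19

P(U = 3 | obs) = 15/19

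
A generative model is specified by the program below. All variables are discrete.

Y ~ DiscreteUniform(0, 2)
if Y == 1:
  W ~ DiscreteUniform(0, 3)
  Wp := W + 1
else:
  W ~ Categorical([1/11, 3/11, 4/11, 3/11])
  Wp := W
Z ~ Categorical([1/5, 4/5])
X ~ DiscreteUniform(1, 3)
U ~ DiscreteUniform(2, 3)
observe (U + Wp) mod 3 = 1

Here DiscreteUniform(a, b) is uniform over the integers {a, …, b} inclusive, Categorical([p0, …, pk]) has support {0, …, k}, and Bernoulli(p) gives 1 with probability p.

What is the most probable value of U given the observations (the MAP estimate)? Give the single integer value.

argmax_v P(U = v | obs) = 3

Enumerate traces; 42 have nonzero weight after conditioning:
  (Y=0, W=1, Z=0, X=1, U=3) weight 1/330
  (Y=0, W=1, Z=0, X=2, U=3) weight 1/330
  (Y=0, W=1, Z=0, X=3, U=3) weight 1/330
  (Y=0, W=1, Z=1, X=1, U=3) weight 2/165
  (Y=0, W=1, Z=1, X=2, U=3) weight 2/165
  (Y=0, W=1, Z=1, X=3, U=3) weight 2/165
  (Y=0, W=2, Z=0, X=1, U=2) weight 2/495
  (Y=0, W=2, Z=0, X=2, U=2) weight 2/495
  … 34 more
Group by U:
  weight(U=2) = 43/264
  weight(U=3) = 23/132
Total weight = 43/264 + 23/132 = 89/264
P(U=2 | obs) = 43/264 / 89/264 = 43/89
P(U=3 | obs) = 23/132 / 89/264 = 46/89
argmax = 3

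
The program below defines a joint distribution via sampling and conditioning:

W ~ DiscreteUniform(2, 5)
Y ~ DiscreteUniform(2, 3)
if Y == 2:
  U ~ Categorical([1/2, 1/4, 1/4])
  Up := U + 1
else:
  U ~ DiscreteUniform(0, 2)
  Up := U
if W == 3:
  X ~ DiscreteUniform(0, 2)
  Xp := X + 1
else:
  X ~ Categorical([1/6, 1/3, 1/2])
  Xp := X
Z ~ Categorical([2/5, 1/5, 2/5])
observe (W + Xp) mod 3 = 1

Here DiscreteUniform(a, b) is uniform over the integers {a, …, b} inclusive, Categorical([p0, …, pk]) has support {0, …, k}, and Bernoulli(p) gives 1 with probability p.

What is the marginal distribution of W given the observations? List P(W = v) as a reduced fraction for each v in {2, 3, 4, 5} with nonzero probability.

Enumerate traces; 72 have nonzero weight after conditioning:
  (W=2, Y=2, U=0, X=2, Z=0) weight 1/80
  (W=2, Y=2, U=0, X=2, Z=1) weight 1/160
  (W=2, Y=2, U=0, X=2, Z=2) weight 1/80
  (W=2, Y=2, U=1, X=2, Z=0) weight 1/160
  (W=2, Y=2, U=1, X=2, Z=1) weight 1/320
  (W=2, Y=2, U=1, X=2, Z=2) weight 1/160
  (W=2, Y=2, U=2, X=2, Z=0) weight 1/160
  (W=2, Y=2, U=2, X=2, Z=1) weight 1/320
  (W=3, Y=2, U=0, X=0, Z=0) weight 1/120
  (W=4, Y=2, U=0, X=0, Z=0) weight 1/240
  … 62 more
Group by W:
  weight(W=2) = 1/8
  weight(W=3) = 1/12
  weight(W=4) = 1/24
  weight(W=5) = 1/8
Total weight = 1/8 + 1/12 + 1/24 + 1/8 = 3/8
P(W=2 | obs) = 1/8 / 3/8 = 1/3
P(W=3 | obs) = 1/12 / 3/8 = 2/9
P(W=4 | obs) = 1/24 / 3/8 = 1/9
P(W=5 | obs) = 1/8 / 3/8 = 1/3

P(W=2) = 1/3, P(W=3) = 2/9, P(W=4) = 1/9, P(W=5) = 1/3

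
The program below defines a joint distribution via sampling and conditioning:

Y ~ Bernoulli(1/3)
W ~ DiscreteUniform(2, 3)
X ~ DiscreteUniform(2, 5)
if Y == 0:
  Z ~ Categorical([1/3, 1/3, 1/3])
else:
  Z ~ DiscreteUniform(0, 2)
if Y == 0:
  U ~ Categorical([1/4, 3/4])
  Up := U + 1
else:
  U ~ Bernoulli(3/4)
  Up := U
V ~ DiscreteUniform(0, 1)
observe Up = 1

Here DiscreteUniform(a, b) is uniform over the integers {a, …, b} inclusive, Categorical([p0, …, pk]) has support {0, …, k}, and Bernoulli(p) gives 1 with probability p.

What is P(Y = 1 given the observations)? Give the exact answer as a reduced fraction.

Enumerate traces; 96 have nonzero weight after conditioning:
  (Y=0, W=2, X=2, Z=0, U=0, V=0) weight 1/288
  (Y=0, W=2, X=2, Z=0, U=0, V=1) weight 1/288
  (Y=0, W=2, X=2, Z=1, U=0, V=0) weight 1/288
  (Y=0, W=2, X=2, Z=1, U=0, V=1) weight 1/288
  (Y=0, W=2, X=2, Z=2, U=0, V=0) weight 1/288
  (Y=0, W=2, X=2, Z=2, U=0, V=1) weight 1/288
  (Y=0, W=2, X=3, Z=0, U=0, V=0) weight 1/288
  (Y=0, W=2, X=3, Z=0, U=0, V=1) weight 1/288
  (Y=1, W=2, X=2, Z=0, U=1, V=0) weight 1/192
  … 87 more
Group by Y:
  weight(Y=0) = 1/6
  weight(Y=1) = 1/4
Total weight = 1/6 + 1/4 = 5/12
P(Y=0 | obs) = 1/6 / 5/12 = 2/5
P(Y=1 | obs) = 1/4 / 5/12 = 3/5

P(Y = 1 | obs) = 3/5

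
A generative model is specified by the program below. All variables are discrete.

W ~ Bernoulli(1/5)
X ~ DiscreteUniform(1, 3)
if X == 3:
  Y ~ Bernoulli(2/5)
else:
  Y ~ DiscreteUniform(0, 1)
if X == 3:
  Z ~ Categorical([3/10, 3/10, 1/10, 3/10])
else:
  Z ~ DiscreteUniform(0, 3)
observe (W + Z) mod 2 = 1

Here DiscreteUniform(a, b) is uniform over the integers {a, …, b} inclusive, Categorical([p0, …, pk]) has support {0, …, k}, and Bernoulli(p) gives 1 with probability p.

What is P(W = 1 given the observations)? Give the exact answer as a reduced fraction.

Enumerate traces; 24 have nonzero weight after conditioning:
  (W=0, X=1, Y=0, Z=1) weight 1/30
  (W=0, X=1, Y=0, Z=3) weight 1/30
  (W=0, X=1, Y=1, Z=1) weight 1/30
  (W=0, X=1, Y=1, Z=3) weight 1/30
  (W=0, X=2, Y=0, Z=1) weight 1/30
  (W=0, X=2, Y=0, Z=3) weight 1/30
  (W=0, X=2, Y=1, Z=1) weight 1/30
  (W=0, X=2, Y=1, Z=3) weight 1/30
  (W=1, X=1, Y=0, Z=0) weight 1/120
  … 15 more
Group by W:
  weight(W=0) = 32/75
  weight(W=1) = 7/75
Total weight = 32/75 + 7/75 = 13/25
P(W=0 | obs) = 32/75 / 13/25 = 32/39
P(W=1 | obs) = 7/75 / 13/25 = 7/39

P(W = 1 | obs) = 7/39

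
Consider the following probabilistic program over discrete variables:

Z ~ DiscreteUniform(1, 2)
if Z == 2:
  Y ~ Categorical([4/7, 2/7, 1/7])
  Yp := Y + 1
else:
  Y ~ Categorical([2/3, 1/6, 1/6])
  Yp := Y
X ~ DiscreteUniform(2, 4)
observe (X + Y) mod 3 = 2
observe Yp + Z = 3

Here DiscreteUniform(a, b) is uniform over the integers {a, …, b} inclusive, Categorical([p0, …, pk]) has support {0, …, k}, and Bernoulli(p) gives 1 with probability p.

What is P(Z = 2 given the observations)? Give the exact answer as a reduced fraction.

Enumerate traces; 2 have nonzero weight after conditioning:
  (Z=1, Y=2, X=3) weight 1/36
  (Z=2, Y=0, X=2) weight 2/21
Group by Z:
  weight(Z=1) = 1/36
  weight(Z=2) = 2/21
Total weight = 1/36 + 2/21 = 31/252
P(Z=1 | obs) = 1/36 / 31/252 = 7/31
P(Z=2 | obs) = 2/21 / 31/252 = 24/31

P(Z = 2 | obs) = 24/31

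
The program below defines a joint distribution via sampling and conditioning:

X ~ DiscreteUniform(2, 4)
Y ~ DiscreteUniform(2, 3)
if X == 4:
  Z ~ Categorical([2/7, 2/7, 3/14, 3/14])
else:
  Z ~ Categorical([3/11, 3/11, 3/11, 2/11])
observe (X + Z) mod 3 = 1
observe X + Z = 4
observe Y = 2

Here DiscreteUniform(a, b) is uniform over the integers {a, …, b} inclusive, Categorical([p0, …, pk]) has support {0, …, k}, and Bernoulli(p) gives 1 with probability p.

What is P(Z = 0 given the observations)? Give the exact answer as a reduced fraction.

Enumerate traces; 3 have nonzero weight after conditioning:
  (X=2, Y=2, Z=2) weight 1/22
  (X=3, Y=2, Z=1) weight 1/22
  (X=4, Y=2, Z=0) weight 1/21
Group by Z:
  weight(Z=0) = 1/21
  weight(Z=1) = 1/22
  weight(Z=2) = 1/22
Total weight = 1/21 + 1/22 + 1/22 = 32/231
P(Z=0 | obs) = 1/21 / 32/231 = 11/32
P(Z=1 | obs) = 1/22 / 32/231 = 21/64
P(Z=2 | obs) = 1/22 / 32/231 = 21/64

P(Z = 0 | obs) = 11/32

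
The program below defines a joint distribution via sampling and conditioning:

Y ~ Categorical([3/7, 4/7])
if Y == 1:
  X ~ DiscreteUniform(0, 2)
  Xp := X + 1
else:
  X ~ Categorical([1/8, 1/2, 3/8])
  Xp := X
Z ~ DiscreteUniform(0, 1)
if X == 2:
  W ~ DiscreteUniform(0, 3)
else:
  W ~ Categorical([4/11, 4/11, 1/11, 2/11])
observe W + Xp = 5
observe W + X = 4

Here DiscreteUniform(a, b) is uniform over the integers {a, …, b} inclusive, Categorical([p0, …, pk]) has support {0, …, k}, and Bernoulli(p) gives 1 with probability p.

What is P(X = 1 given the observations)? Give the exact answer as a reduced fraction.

Enumerate traces; 4 have nonzero weight after conditioning:
  (Y=1, X=1, Z=0, W=3) weight 4/231
  (Y=1, X=1, Z=1, W=3) weight 4/231
  (Y=1, X=2, Z=0, W=2) weight 1/42
  (Y=1, X=2, Z=1, W=2) weight 1/42
Group by X:
  weight(X=1) = 8/231
  weight(X=2) = 1/21
Total weight = 8/231 + 1/21 = 19/231
P(X=1 | obs) = 8/231 / 19/231 = 8/19
P(X=2 | obs) = 1/21 / 19/231 = 11/19

P(X = 1 | obs) = 8/19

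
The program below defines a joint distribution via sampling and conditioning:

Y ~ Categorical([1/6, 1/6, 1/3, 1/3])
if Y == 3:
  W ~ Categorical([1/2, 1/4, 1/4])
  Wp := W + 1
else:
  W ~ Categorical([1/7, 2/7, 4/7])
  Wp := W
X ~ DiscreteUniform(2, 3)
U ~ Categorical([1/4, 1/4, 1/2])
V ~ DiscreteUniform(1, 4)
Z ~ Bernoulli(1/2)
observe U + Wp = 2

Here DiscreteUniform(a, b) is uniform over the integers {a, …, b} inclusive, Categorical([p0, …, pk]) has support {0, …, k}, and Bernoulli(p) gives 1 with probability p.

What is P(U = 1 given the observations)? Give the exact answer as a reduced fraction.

P(U = 1 | obs) = 6/17

Enumerate traces; 176 have nonzero weight after conditioning:
  (Y=0, W=0, X=2, U=2, V=1, Z=0) weight 1/1344
  (Y=0, W=0, X=2, U=2, V=1, Z=1) weight 1/1344
  (Y=0, W=0, X=2, U=2, V=2, Z=0) weight 1/1344
  (Y=0, W=0, X=2, U=2, V=2, Z=1) weight 1/1344
  (Y=0, W=0, X=2, U=2, V=3, Z=0) weight 1/1344
  (Y=0, W=0, X=2, U=2, V=3, Z=1) weight 1/1344
  (Y=0, W=0, X=2, U=2, V=4, Z=0) weight 1/1344
  (Y=0, W=0, X=2, U=2, V=4, Z=1) weight 1/1344
  (Y=0, W=1, X=2, U=1, V=1, Z=0) weight 1/1344
  (Y=0, W=2, X=2, U=0, V=1, Z=0) weight 1/672
  … 166 more
Group by U:
  weight(U=0) = 13/112
  weight(U=1) = 5/56
  weight(U=2) = 1/21
Total weight = 13/112 + 5/56 + 1/21 = 85/336
P(U=0 | obs) = 13/112 / 85/336 = 39/85
P(U=1 | obs) = 5/56 / 85/336 = 6/17
P(U=2 | obs) = 1/21 / 85/336 = 16/85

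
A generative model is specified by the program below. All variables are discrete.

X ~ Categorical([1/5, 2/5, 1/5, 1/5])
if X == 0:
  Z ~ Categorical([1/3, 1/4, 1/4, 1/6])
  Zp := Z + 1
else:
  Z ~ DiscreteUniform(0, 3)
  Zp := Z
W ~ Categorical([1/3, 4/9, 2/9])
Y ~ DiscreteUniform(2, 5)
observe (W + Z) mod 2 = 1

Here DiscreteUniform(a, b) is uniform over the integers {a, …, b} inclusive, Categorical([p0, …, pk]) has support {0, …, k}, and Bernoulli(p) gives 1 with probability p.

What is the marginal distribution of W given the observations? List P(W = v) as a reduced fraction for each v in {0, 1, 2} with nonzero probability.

Enumerate traces; 96 have nonzero weight after conditioning:
  (X=0, Z=0, W=1, Y=2) weight 1/135
  (X=0, Z=0, W=1, Y=3) weight 1/135
  (X=0, Z=0, W=1, Y=4) weight 1/135
  (X=0, Z=0, W=1, Y=5) weight 1/135
  (X=0, Z=1, W=0, Y=2) weight 1/240
  (X=0, Z=1, W=0, Y=3) weight 1/240
  (X=0, Z=1, W=0, Y=4) weight 1/240
  (X=0, Z=1, W=0, Y=5) weight 1/240
  (X=0, Z=1, W=2, Y=2) weight 1/360
  … 87 more
Group by W:
  weight(W=0) = 29/180
  weight(W=1) = 31/135
  weight(W=2) = 29/270
Total weight = 29/180 + 31/135 + 29/270 = 269/540
P(W=0 | obs) = 29/180 / 269/540 = 87/269
P(W=1 | obs) = 31/135 / 269/540 = 124/269
P(W=2 | obs) = 29/270 / 269/540 = 58/269

P(W=0) = 87/269, P(W=1) = 124/269, P(W=2) = 58/269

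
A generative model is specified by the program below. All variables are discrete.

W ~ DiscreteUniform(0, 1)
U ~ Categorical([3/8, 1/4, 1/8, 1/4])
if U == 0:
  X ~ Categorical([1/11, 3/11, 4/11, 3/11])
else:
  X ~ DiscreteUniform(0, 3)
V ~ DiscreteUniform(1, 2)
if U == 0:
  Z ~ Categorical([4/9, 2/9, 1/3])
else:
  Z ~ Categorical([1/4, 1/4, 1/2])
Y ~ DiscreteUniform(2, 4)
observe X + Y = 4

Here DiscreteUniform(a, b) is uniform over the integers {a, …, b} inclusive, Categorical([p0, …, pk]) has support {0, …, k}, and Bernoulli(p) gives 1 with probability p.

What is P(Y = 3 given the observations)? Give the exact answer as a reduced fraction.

Enumerate traces; 144 have nonzero weight after conditioning:
  (W=0, U=0, X=0, V=1, Z=0, Y=4) weight 1/792
  (W=0, U=0, X=0, V=1, Z=1, Y=4) weight 1/1584
  (W=0, U=0, X=0, V=1, Z=2, Y=4) weight 1/1056
  (W=0, U=0, X=0, V=2, Z=0, Y=4) weight 1/792
  (W=0, U=0, X=0, V=2, Z=1, Y=4) weight 1/1584
  (W=0, U=0, X=0, V=2, Z=2, Y=4) weight 1/1056
  (W=0, U=0, X=1, V=1, Z=0, Y=3) weight 1/264
  (W=0, U=0, X=1, V=1, Z=1, Y=3) weight 1/528
  (W=0, U=0, X=2, V=1, Z=0, Y=2) weight 1/198
  … 135 more
Group by Y:
  weight(Y=2) = 103/1056
  weight(Y=3) = 91/1056
  weight(Y=4) = 67/1056
Total weight = 103/1056 + 91/1056 + 67/1056 = 87/352
P(Y=2 | obs) = 103/1056 / 87/352 = 103/261
P(Y=3 | obs) = 91/1056 / 87/352 = 91/261
P(Y=4 | obs) = 67/1056 / 87/352 = 67/261

P(Y = 3 | obs) = 91/261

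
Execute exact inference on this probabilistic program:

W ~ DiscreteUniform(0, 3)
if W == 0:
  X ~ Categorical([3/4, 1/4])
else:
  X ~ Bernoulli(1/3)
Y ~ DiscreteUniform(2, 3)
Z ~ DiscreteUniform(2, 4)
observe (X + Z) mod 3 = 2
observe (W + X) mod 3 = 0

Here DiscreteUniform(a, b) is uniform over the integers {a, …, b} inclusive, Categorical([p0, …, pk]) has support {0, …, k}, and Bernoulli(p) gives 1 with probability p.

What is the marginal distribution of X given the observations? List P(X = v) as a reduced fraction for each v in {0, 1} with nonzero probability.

P(X=0) = 17/21, P(X=1) = 4/21

Enumerate traces; 6 have nonzero weight after conditioning:
  (W=0, X=0, Y=2, Z=2) weight 1/32
  (W=0, X=0, Y=3, Z=2) weight 1/32
  (W=2, X=1, Y=2, Z=4) weight 1/72
  (W=2, X=1, Y=3, Z=4) weight 1/72
  (W=3, X=0, Y=2, Z=2) weight 1/36
  (W=3, X=0, Y=3, Z=2) weight 1/36
Group by X:
  weight(X=0) = 17/144
  weight(X=1) = 1/36
Total weight = 17/144 + 1/36 = 7/48
P(X=0 | obs) = 17/144 / 7/48 = 17/21
P(X=1 | obs) = 1/36 / 7/48 = 4/21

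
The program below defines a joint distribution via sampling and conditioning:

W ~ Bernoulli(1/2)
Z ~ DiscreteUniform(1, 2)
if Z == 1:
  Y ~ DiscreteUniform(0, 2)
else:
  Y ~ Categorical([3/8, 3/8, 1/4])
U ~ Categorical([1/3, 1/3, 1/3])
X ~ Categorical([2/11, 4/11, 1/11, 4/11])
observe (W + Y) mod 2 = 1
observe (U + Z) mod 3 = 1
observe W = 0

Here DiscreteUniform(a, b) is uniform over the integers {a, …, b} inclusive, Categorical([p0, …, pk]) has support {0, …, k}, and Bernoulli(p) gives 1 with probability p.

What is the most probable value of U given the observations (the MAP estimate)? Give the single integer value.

Enumerate traces; 8 have nonzero weight after conditioning:
  (W=0, Z=1, Y=1, U=0, X=0) weight 1/198
  (W=0, Z=1, Y=1, U=0, X=1) weight 1/99
  (W=0, Z=1, Y=1, U=0, X=2) weight 1/396
  (W=0, Z=1, Y=1, U=0, X=3) weight 1/99
  (W=0, Z=2, Y=1, U=2, X=0) weight 1/176
  (W=0, Z=2, Y=1, U=2, X=1) weight 1/88
  (W=0, Z=2, Y=1, U=2, X=2) weight 1/352
  (W=0, Z=2, Y=1, U=2, X=3) weight 1/88
Group by U:
  weight(U=0) = 1/36
  weight(U=2) = 1/32
Total weight = 1/36 + 1/32 = 17/288
P(U=0 | obs) = 1/36 / 17/288 = 8/17
P(U=2 | obs) = 1/32 / 17/288 = 9/17
argmax = 2

argmax_v P(U = v | obs) = 2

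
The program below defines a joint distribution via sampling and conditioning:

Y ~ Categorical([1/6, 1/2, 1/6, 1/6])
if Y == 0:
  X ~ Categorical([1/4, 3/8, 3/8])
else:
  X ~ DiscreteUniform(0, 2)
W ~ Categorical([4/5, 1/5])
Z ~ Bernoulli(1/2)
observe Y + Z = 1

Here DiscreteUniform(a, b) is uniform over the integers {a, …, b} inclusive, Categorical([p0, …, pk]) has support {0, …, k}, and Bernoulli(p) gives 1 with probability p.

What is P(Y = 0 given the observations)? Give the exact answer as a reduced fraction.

Enumerate traces; 12 have nonzero weight after conditioning:
  (Y=0, X=0, W=0, Z=1) weight 1/60
  (Y=0, X=0, W=1, Z=1) weight 1/240
  (Y=0, X=1, W=0, Z=1) weight 1/40
  (Y=0, X=1, W=1, Z=1) weight 1/160
  (Y=0, X=2, W=0, Z=1) weight 1/40
  (Y=0, X=2, W=1, Z=1) weight 1/160
  (Y=1, X=0, W=0, Z=0) weight 1/15
  (Y=1, X=0, W=1, Z=0) weight 1/60
  … 4 more
Group by Y:
  weight(Y=0) = 1/12
  weight(Y=1) = 1/4
Total weight = 1/12 + 1/4 = 1/3
P(Y=0 | obs) = 1/12 / 1/3 = 1/4
P(Y=1 | obs) = 1/4 / 1/3 = 3/4

P(Y = 0 | obs) = 1/4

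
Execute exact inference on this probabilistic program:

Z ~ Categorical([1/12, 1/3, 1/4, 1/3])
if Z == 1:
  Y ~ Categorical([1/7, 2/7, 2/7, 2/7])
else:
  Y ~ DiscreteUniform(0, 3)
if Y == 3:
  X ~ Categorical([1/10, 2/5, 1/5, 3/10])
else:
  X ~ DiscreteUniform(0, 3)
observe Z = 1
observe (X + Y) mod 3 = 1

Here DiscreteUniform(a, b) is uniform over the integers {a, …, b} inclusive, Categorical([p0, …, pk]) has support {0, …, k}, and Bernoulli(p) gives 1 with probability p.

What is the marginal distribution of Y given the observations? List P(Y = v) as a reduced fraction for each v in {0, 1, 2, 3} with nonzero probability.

P(Y=0) = 5/51, P(Y=1) = 20/51, P(Y=2) = 10/51, P(Y=3) = 16/51

Enumerate traces; 5 have nonzero weight after conditioning:
  (Z=1, Y=0, X=1) weight 1/84
  (Z=1, Y=1, X=0) weight 1/42
  (Z=1, Y=1, X=3) weight 1/42
  (Z=1, Y=2, X=2) weight 1/42
  (Z=1, Y=3, X=1) weight 4/105
Group by Y:
  weight(Y=0) = 1/84
  weight(Y=1) = 1/21
  weight(Y=2) = 1/42
  weight(Y=3) = 4/105
Total weight = 1/84 + 1/21 + 1/42 + 4/105 = 17/140
P(Y=0 | obs) = 1/84 / 17/140 = 5/51
P(Y=1 | obs) = 1/21 / 17/140 = 20/51
P(Y=2 | obs) = 1/42 / 17/140 = 10/51
P(Y=3 | obs) = 4/105 / 17/140 = 16/51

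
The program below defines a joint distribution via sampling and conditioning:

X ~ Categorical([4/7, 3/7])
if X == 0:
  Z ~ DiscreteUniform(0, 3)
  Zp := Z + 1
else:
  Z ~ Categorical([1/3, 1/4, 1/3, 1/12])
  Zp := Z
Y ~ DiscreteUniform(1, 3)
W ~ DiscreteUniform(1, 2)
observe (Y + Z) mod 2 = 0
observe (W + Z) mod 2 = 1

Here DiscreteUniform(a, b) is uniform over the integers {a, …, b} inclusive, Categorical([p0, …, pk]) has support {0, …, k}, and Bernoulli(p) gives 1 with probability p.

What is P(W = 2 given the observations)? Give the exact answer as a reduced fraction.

Enumerate traces; 12 have nonzero weight after conditioning:
  (X=0, Z=0, Y=2, W=1) weight 1/42
  (X=0, Z=1, Y=1, W=2) weight 1/42
  (X=0, Z=1, Y=3, W=2) weight 1/42
  (X=0, Z=2, Y=2, W=1) weight 1/42
  (X=0, Z=3, Y=1, W=2) weight 1/42
  (X=0, Z=3, Y=3, W=2) weight 1/42
  (X=1, Z=0, Y=2, W=1) weight 1/42
  (X=1, Z=1, Y=1, W=2) weight 1/56
  … 4 more
Group by W:
  weight(W=1) = 2/21
  weight(W=2) = 1/7
Total weight = 2/21 + 1/7 = 5/21
P(W=1 | obs) = 2/21 / 5/21 = 2/5
P(W=2 | obs) = 1/7 / 5/21 = 3/5

P(W = 2 | obs) = 3/5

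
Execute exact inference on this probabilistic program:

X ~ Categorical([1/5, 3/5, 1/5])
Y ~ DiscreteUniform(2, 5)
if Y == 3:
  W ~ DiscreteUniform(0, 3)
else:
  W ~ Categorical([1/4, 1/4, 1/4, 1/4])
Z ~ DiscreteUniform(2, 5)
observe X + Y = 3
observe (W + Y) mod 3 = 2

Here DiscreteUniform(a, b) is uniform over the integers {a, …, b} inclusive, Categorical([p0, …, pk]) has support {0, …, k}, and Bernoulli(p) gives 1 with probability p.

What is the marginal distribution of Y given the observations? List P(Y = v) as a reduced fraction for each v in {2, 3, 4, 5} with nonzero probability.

Enumerate traces; 12 have nonzero weight after conditioning:
  (X=0, Y=3, W=2, Z=2) weight 1/320
  (X=0, Y=3, W=2, Z=3) weight 1/320
  (X=0, Y=3, W=2, Z=4) weight 1/320
  (X=0, Y=3, W=2, Z=5) weight 1/320
  (X=1, Y=2, W=0, Z=2) weight 3/320
  (X=1, Y=2, W=0, Z=3) weight 3/320
  (X=1, Y=2, W=0, Z=4) weight 3/320
  (X=1, Y=2, W=0, Z=5) weight 3/320
  … 4 more
Group by Y:
  weight(Y=2) = 3/40
  weight(Y=3) = 1/80
Total weight = 3/40 + 1/80 = 7/80
P(Y=2 | obs) = 3/40 / 7/80 = 6/7
P(Y=3 | obs) = 1/80 / 7/80 = 1/7

P(Y=2) = 6/7, P(Y=3) = 1/7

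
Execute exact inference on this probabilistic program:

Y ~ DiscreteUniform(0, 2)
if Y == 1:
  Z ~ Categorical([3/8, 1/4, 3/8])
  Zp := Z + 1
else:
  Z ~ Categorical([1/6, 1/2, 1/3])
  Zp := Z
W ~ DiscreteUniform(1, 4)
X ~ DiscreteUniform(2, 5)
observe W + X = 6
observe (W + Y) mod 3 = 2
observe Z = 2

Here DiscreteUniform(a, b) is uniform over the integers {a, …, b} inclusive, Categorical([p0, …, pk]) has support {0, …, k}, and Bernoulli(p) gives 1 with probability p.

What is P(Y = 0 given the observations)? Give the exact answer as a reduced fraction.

Enumerate traces; 4 have nonzero weight after conditioning:
  (Y=0, Z=2, W=2, X=4) weight 1/144
  (Y=1, Z=2, W=1, X=5) weight 1/128
  (Y=1, Z=2, W=4, X=2) weight 1/128
  (Y=2, Z=2, W=3, X=3) weight 1/144
Group by Y:
  weight(Y=0) = 1/144
  weight(Y=1) = 1/64
  weight(Y=2) = 1/144
Total weight = 1/144 + 1/64 + 1/144 = 17/576
P(Y=0 | obs) = 1/144 / 17/576 = 4/17
P(Y=1 | obs) = 1/64 / 17/576 = 9/17
P(Y=2 | obs) = 1/144 / 17/576 = 4/17

P(Y = 0 | obs) = 4/17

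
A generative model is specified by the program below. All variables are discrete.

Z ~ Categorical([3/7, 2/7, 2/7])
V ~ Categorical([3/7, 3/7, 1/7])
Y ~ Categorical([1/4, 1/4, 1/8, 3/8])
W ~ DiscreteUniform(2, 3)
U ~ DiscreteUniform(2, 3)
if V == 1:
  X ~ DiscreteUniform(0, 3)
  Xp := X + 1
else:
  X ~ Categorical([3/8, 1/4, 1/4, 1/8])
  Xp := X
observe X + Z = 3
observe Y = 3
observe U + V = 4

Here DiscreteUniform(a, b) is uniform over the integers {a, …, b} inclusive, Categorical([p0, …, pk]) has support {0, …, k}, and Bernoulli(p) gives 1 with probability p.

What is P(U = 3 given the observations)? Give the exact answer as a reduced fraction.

Enumerate traces; 12 have nonzero weight after conditioning:
  (Z=0, V=1, Y=3, W=2, U=3, X=3) weight 27/6272
  (Z=0, V=1, Y=3, W=3, U=3, X=3) weight 27/6272
  (Z=0, V=2, Y=3, W=2, U=2, X=3) weight 9/12544
  (Z=0, V=2, Y=3, W=3, U=2, X=3) weight 9/12544
  (Z=1, V=1, Y=3, W=2, U=3, X=2) weight 9/3136
  (Z=1, V=1, Y=3, W=3, U=3, X=2) weight 9/3136
  (Z=1, V=2, Y=3, W=2, U=2, X=2) weight 3/3136
  (Z=1, V=2, Y=3, W=3, U=2, X=2) weight 3/3136
  … 4 more
Group by U:
  weight(U=2) = 33/6272
  weight(U=3) = 9/448
Total weight = 33/6272 + 9/448 = 159/6272
P(U=2 | obs) = 33/6272 / 159/6272 = 11/53
P(U=3 | obs) = 9/448 / 159/6272 = 42/53

P(U = 3 | obs) = 42/53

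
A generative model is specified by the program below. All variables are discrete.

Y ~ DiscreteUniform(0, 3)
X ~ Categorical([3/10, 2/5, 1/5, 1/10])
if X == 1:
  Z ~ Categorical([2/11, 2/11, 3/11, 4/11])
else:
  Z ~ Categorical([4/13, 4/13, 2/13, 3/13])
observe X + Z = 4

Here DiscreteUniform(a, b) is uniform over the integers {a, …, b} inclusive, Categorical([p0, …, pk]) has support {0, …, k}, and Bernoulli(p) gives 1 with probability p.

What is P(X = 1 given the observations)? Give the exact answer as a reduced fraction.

P(X = 1 | obs) = 26/37

Enumerate traces; 12 have nonzero weight after conditioning:
  (Y=0, X=1, Z=3) weight 2/55
  (Y=0, X=2, Z=2) weight 1/130
  (Y=0, X=3, Z=1) weight 1/130
  (Y=1, X=1, Z=3) weight 2/55
  (Y=1, X=2, Z=2) weight 1/130
  (Y=1, X=3, Z=1) weight 1/130
  (Y=2, X=1, Z=3) weight 2/55
  (Y=2, X=2, Z=2) weight 1/130
  … 4 more
Group by X:
  weight(X=1) = 8/55
  weight(X=2) = 2/65
  weight(X=3) = 2/65
Total weight = 8/55 + 2/65 + 2/65 = 148/715
P(X=1 | obs) = 8/55 / 148/715 = 26/37
P(X=2 | obs) = 2/65 / 148/715 = 11/74
P(X=3 | obs) = 2/65 / 148/715 = 11/74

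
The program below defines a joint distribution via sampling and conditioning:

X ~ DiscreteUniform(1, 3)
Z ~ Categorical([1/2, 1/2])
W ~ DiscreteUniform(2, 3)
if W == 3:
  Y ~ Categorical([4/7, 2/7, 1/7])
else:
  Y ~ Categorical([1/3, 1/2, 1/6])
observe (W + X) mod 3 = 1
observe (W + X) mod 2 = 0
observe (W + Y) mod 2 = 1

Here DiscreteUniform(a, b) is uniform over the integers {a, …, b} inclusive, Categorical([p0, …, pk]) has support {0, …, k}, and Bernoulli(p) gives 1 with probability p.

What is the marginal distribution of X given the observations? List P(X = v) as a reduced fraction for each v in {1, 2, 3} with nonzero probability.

Enumerate traces; 6 have nonzero weight after conditioning:
  (X=1, Z=0, W=3, Y=0) weight 1/21
  (X=1, Z=0, W=3, Y=2) weight 1/84
  (X=1, Z=1, W=3, Y=0) weight 1/21
  (X=1, Z=1, W=3, Y=2) weight 1/84
  (X=2, Z=0, W=2, Y=1) weight 1/24
  (X=2, Z=1, W=2, Y=1) weight 1/24
Group by X:
  weight(X=1) = 5/42
  weight(X=2) = 1/12
Total weight = 5/42 + 1/12 = 17/84
P(X=1 | obs) = 5/42 / 17/84 = 10/17
P(X=2 | obs) = 1/12 / 17/84 = 7/17

P(X=1) = 10/17, P(X=2) = 7/17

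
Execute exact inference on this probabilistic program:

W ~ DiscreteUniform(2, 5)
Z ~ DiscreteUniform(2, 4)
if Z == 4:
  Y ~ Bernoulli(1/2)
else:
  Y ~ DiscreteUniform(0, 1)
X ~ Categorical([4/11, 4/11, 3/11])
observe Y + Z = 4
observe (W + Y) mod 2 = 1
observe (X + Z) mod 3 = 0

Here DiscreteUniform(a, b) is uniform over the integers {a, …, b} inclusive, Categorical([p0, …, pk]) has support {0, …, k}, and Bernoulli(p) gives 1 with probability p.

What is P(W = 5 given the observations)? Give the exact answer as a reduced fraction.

P(W = 5 | obs) = 3/14

Enumerate traces; 4 have nonzero weight after conditioning:
  (W=2, Z=3, Y=1, X=0) weight 1/66
  (W=3, Z=4, Y=0, X=2) weight 1/88
  (W=4, Z=3, Y=1, X=0) weight 1/66
  (W=5, Z=4, Y=0, X=2) weight 1/88
Group by W:
  weight(W=2) = 1/66
  weight(W=3) = 1/88
  weight(W=4) = 1/66
  weight(W=5) = 1/88
Total weight = 1/66 + 1/88 + 1/66 + 1/88 = 7/132
P(W=2 | obs) = 1/66 / 7/132 = 2/7
P(W=3 | obs) = 1/88 / 7/132 = 3/14
P(W=4 | obs) = 1/66 / 7/132 = 2/7
P(W=5 | obs) = 1/88 / 7/132 = 3/14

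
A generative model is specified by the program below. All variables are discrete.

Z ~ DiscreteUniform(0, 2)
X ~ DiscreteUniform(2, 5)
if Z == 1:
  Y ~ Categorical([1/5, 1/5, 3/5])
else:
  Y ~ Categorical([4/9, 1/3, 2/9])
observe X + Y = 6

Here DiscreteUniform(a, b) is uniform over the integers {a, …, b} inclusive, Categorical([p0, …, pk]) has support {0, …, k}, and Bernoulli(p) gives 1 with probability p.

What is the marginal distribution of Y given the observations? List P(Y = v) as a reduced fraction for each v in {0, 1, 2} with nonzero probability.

P(Y=1) = 39/86, P(Y=2) = 47/86

Enumerate traces; 6 have nonzero weight after conditioning:
  (Z=0, X=4, Y=2) weight 1/54
  (Z=0, X=5, Y=1) weight 1/36
  (Z=1, X=4, Y=2) weight 1/20
  (Z=1, X=5, Y=1) weight 1/60
  (Z=2, X=4, Y=2) weight 1/54
  (Z=2, X=5, Y=1) weight 1/36
Group by Y:
  weight(Y=1) = 13/180
  weight(Y=2) = 47/540
Total weight = 13/180 + 47/540 = 43/270
P(Y=1 | obs) = 13/180 / 43/270 = 39/86
P(Y=2 | obs) = 47/540 / 43/270 = 47/86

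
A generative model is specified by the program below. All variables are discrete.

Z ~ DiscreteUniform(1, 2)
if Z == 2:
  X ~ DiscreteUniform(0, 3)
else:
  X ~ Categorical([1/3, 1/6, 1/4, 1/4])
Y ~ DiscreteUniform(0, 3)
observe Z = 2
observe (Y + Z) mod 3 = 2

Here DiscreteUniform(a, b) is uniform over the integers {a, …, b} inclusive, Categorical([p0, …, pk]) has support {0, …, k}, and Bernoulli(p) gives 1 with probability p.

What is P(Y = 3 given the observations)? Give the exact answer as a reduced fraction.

Enumerate traces; 8 have nonzero weight after conditioning:
  (Z=2, X=0, Y=0) weight 1/32
  (Z=2, X=0, Y=3) weight 1/32
  (Z=2, X=1, Y=0) weight 1/32
  (Z=2, X=1, Y=3) weight 1/32
  (Z=2, X=2, Y=0) weight 1/32
  (Z=2, X=2, Y=3) weight 1/32
  (Z=2, X=3, Y=0) weight 1/32
  (Z=2, X=3, Y=3) weight 1/32
Group by Y:
  weight(Y=0) = 1/8
  weight(Y=3) = 1/8
Total weight = 1/8 + 1/8 = 1/4
P(Y=0 | obs) = 1/8 / 1/4 = 1/2
P(Y=3 | obs) = 1/8 / 1/4 = 1/2

P(Y = 3 | obs) = 1/2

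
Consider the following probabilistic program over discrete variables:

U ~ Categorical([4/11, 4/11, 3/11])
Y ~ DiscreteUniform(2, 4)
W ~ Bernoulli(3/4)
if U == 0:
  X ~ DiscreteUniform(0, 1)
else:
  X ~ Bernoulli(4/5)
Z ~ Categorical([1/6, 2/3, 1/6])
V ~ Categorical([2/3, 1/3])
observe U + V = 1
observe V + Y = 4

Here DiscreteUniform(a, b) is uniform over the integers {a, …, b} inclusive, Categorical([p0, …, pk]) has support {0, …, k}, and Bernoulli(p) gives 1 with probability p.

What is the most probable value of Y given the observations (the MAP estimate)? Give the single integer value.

Enumerate traces; 24 have nonzero weight after conditioning:
  (U=0, Y=3, W=0, X=0, Z=0, V=1) weight 1/1188
  (U=0, Y=3, W=0, X=0, Z=1, V=1) weight 1/297
  (U=0, Y=3, W=0, X=0, Z=2, V=1) weight 1/1188
  (U=0, Y=3, W=0, X=1, Z=0, V=1) weight 1/1188
  (U=0, Y=3, W=0, X=1, Z=1, V=1) weight 1/297
  (U=0, Y=3, W=0, X=1, Z=2, V=1) weight 1/1188
  (U=0, Y=3, W=1, X=0, Z=0, V=1) weight 1/396
  (U=0, Y=3, W=1, X=0, Z=1, V=1) weight 1/99
  (U=1, Y=4, W=0, X=0, Z=0, V=0) weight 1/1485
  … 15 more
Group by Y:
  weight(Y=3) = 4/99
  weight(Y=4) = 8/99
Total weight = 4/99 + 8/99 = 4/33
P(Y=3 | obs) = 4/99 / 4/33 = 1/3
P(Y=4 | obs) = 8/99 / 4/33 = 2/3
argmax = 4

argmax_v P(Y = v | obs) = 4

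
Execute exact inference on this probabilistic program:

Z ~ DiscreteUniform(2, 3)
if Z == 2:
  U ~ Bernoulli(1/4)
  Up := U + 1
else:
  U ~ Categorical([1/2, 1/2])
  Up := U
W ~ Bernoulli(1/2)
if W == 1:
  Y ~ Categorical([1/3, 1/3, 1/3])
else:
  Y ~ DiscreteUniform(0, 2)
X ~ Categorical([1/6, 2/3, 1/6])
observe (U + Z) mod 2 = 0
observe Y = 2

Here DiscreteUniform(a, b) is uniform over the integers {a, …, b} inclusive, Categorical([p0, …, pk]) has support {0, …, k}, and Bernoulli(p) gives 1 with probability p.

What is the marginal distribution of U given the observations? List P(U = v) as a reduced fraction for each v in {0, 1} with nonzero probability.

Enumerate traces; 12 have nonzero weight after conditioning:
  (Z=2, U=0, W=0, Y=2, X=0) weight 1/96
  (Z=2, U=0, W=0, Y=2, X=1) weight 1/24
  (Z=2, U=0, W=0, Y=2, X=2) weight 1/96
  (Z=2, U=0, W=1, Y=2, X=0) weight 1/96
  (Z=2, U=0, W=1, Y=2, X=1) weight 1/24
  (Z=2, U=0, W=1, Y=2, X=2) weight 1/96
  (Z=3, U=1, W=0, Y=2, X=0) weight 1/144
  (Z=3, U=1, W=0, Y=2, X=1) weight 1/36
  … 4 more
Group by U:
  weight(U=0) = 1/8
  weight(U=1) = 1/12
Total weight = 1/8 + 1/12 = 5/24
P(U=0 | obs) = 1/8 / 5/24 = 3/5
P(U=1 | obs) = 1/12 / 5/24 = 2/5

P(U=0) = 3/5, P(U=1) = 2/5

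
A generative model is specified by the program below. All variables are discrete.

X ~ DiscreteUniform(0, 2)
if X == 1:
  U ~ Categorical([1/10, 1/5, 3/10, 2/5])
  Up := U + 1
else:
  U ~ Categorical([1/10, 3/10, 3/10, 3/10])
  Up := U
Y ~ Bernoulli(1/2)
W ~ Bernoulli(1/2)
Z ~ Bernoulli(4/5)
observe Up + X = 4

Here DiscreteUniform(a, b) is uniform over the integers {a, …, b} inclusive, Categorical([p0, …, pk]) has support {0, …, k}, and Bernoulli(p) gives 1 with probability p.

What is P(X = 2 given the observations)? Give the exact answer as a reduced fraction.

P(X = 2 | obs) = 1/2

Enumerate traces; 16 have nonzero weight after conditioning:
  (X=1, U=2, Y=0, W=0, Z=0) weight 1/200
  (X=1, U=2, Y=0, W=0, Z=1) weight 1/50
  (X=1, U=2, Y=0, W=1, Z=0) weight 1/200
  (X=1, U=2, Y=0, W=1, Z=1) weight 1/50
  (X=1, U=2, Y=1, W=0, Z=0) weight 1/200
  (X=1, U=2, Y=1, W=0, Z=1) weight 1/50
  (X=1, U=2, Y=1, W=1, Z=0) weight 1/200
  (X=1, U=2, Y=1, W=1, Z=1) weight 1/50
  (X=2, U=2, Y=0, W=0, Z=0) weight 1/200
  … 7 more
Group by X:
  weight(X=1) = 1/10
  weight(X=2) = 1/10
Total weight = 1/10 + 1/10 = 1/5
P(X=1 | obs) = 1/10 / 1/5 = 1/2
P(X=2 | obs) = 1/10 / 1/5 = 1/2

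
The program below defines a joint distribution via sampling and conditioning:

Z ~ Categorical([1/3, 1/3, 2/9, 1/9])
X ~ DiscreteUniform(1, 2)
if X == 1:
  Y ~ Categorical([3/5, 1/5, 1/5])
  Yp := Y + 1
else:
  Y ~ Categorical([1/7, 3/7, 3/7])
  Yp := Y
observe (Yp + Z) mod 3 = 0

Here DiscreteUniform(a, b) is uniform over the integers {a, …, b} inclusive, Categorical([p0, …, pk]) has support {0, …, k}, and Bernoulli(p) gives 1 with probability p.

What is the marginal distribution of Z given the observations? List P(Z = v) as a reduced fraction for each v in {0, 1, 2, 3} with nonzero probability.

P(Z=0) = 6/31, P(Z=1) = 11/31, P(Z=2) = 12/31, P(Z=3) = 2/31

Enumerate traces; 8 have nonzero weight after conditioning:
  (Z=0, X=1, Y=2) weight 1/30
  (Z=0, X=2, Y=0) weight 1/42
  (Z=1, X=1, Y=1) weight 1/30
  (Z=1, X=2, Y=2) weight 1/14
  (Z=2, X=1, Y=0) weight 1/15
  (Z=2, X=2, Y=1) weight 1/21
  (Z=3, X=1, Y=2) weight 1/90
  (Z=3, X=2, Y=0) weight 1/126
Group by Z:
  weight(Z=0) = 2/35
  weight(Z=1) = 11/105
  weight(Z=2) = 4/35
  weight(Z=3) = 2/105
Total weight = 2/35 + 11/105 + 4/35 + 2/105 = 31/105
P(Z=0 | obs) = 2/35 / 31/105 = 6/31
P(Z=1 | obs) = 11/105 / 31/105 = 11/31
P(Z=2 | obs) = 4/35 / 31/105 = 12/31
P(Z=3 | obs) = 2/105 / 31/105 = 2/31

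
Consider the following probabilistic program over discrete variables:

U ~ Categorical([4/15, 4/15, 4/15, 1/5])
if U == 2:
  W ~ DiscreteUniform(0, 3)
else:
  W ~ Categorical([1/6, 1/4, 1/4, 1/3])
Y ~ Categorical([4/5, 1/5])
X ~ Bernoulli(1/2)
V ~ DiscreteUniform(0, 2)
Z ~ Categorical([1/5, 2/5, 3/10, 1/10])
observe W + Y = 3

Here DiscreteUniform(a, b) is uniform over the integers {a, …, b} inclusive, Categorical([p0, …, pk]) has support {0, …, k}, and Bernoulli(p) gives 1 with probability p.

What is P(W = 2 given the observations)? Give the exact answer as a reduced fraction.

P(W = 2 | obs) = 45/269

Enumerate traces; 192 have nonzero weight after conditioning:
  (U=0, W=2, Y=1, X=0, V=0, Z=0) weight 1/2250
  (U=0, W=2, Y=1, X=0, V=0, Z=1) weight 1/1125
  (U=0, W=2, Y=1, X=0, V=0, Z=2) weight 1/1500
  (U=0, W=2, Y=1, X=0, V=0, Z=3) weight 1/4500
  (U=0, W=2, Y=1, X=0, V=1, Z=0) weight 1/2250
  (U=0, W=2, Y=1, X=0, V=1, Z=1) weight 1/1125
  (U=0, W=2, Y=1, X=0, V=1, Z=2) weight 1/1500
  (U=0, W=2, Y=1, X=0, V=1, Z=3) weight 1/4500
  (U=0, W=3, Y=0, X=0, V=0, Z=0) weight 8/3375
  … 183 more
Group by W:
  weight(W=2) = 1/20
  weight(W=3) = 56/225
Total weight = 1/20 + 56/225 = 269/900
P(W=2 | obs) = 1/20 / 269/900 = 45/269
P(W=3 | obs) = 56/225 / 269/900 = 224/269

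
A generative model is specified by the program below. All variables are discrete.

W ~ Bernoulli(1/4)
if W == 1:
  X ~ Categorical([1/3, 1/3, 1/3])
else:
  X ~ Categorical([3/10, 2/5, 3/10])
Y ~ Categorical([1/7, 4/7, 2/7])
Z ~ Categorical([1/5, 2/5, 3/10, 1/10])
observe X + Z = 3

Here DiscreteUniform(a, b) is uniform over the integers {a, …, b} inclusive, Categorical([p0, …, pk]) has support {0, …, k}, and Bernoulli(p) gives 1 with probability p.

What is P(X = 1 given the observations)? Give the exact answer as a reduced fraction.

P(X = 1 | obs) = 138/323

Enumerate traces; 18 have nonzero weight after conditioning:
  (W=0, X=0, Y=0, Z=3) weight 9/2800
  (W=0, X=0, Y=1, Z=3) weight 9/700
  (W=0, X=0, Y=2, Z=3) weight 9/1400
  (W=0, X=1, Y=0, Z=2) weight 9/700
  (W=0, X=1, Y=1, Z=2) weight 9/175
  (W=0, X=1, Y=2, Z=2) weight 9/350
  (W=0, X=2, Y=0, Z=1) weight 9/700
  (W=0, X=2, Y=1, Z=1) weight 9/175
  … 10 more
Group by X:
  weight(X=0) = 37/1200
  weight(X=1) = 23/200
  weight(X=2) = 37/300
Total weight = 37/1200 + 23/200 + 37/300 = 323/1200
P(X=0 | obs) = 37/1200 / 323/1200 = 37/323
P(X=1 | obs) = 23/200 / 323/1200 = 138/323
P(X=2 | obs) = 37/300 / 323/1200 = 148/323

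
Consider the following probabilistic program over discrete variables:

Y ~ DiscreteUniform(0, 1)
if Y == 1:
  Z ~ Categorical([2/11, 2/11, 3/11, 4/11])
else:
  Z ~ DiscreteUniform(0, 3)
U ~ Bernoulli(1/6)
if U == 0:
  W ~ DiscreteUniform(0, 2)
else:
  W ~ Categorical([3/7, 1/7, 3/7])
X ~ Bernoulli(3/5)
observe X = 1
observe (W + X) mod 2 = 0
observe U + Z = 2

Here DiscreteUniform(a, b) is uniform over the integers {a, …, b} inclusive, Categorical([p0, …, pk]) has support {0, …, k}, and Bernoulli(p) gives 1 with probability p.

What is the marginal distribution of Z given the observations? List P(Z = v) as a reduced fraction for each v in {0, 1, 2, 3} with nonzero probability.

P(Z=1) = 57/862, P(Z=2) = 805/862

Enumerate traces; 4 have nonzero weight after conditioning:
  (Y=0, Z=1, U=1, W=1, X=1) weight 1/560
  (Y=0, Z=2, U=0, W=1, X=1) weight 1/48
  (Y=1, Z=1, U=1, W=1, X=1) weight 1/770
  (Y=1, Z=2, U=0, W=1, X=1) weight 1/44
Group by Z:
  weight(Z=1) = 19/6160
  weight(Z=2) = 23/528
Total weight = 19/6160 + 23/528 = 431/9240
P(Z=1 | obs) = 19/6160 / 431/9240 = 57/862
P(Z=2 | obs) = 23/528 / 431/9240 = 805/862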